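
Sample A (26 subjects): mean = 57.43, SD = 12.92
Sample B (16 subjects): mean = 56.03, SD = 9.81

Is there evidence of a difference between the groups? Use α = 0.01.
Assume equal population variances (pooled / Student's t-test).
Student's two-sample t-test (equal variances):
H₀: μ₁ = μ₂
H₁: μ₁ ≠ μ₂
df = n₁ + n₂ - 2 = 40
Pooled variance s_p² = [(n₁-1)s₁² + (n₂-1)s₂²] / (n₁ + n₂ - 2) = [(25)(12.92²) + (15)(9.81²)] / 40 = 140.4175
SE = √(s_p²(1/n₁ + 1/n₂)) = √(140.4175 × (1/26 + 1/16)) = 3.7652
t = (x̄₁ - x̄₂) / SE = (57.43 - 56.03) / 3.7652 = 1.40 / 3.7652 = 0.372
p-value = 0.7120

Since p-value > α = 0.01, we fail to reject H₀.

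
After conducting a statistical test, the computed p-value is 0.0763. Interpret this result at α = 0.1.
Since p = 0.0763 < α = 0.1, reject H₀.
There is sufficient evidence to reject the null hypothesis; the result is statistically significant at the 0.1 level.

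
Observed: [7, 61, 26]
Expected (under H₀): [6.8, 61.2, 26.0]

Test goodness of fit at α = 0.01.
Chi-square goodness of fit test:
H₀: observed counts match expected distribution
H₁: observed counts differ from expected distribution
df = k - 1 = 2
χ² = Σ(O - E)²/E
   = (7 - 6.8)²/6.8 + (61 - 61.2)²/61.2 + (26 - 26.0)²/26.0
   = 0.006 + 0.001 + 0.000
   = 0.01
p-value = 0.9967

Since p-value > α = 0.01, we fail to reject H₀.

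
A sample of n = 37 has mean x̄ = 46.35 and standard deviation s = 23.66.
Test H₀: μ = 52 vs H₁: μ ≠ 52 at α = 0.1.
One-sample t-test:
H₀: μ = 52
H₁: μ ≠ 52
df = n - 1 = 36
t = (x̄ - μ₀) / (s/√n) = (46.35 - 52) / (23.66/√37) = -1.453
p-value = 0.1550

Since p-value > α = 0.1, we fail to reject H₀.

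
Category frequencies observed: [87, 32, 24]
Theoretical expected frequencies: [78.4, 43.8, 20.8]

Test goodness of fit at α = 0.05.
Chi-square goodness of fit test:
H₀: observed counts match expected distribution
H₁: observed counts differ from expected distribution
df = k - 1 = 2
χ² = Σ(O - E)²/E
   = (87 - 78.4)²/78.4 + (32 - 43.8)²/43.8 + (24 - 20.8)²/20.8
   = 0.943 + 3.179 + 0.492
   = 4.61
p-value = 0.0995

Since p-value > α = 0.05, we fail to reject H₀.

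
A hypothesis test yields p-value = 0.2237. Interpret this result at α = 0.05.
Since p = 0.2237 > α = 0.05, fail to reject H₀.
There is insufficient evidence to reject the null hypothesis; the result is not statistically significant at the 0.05 level.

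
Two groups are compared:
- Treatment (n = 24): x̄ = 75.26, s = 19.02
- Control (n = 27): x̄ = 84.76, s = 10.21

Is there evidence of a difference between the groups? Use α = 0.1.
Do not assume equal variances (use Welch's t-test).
Welch's two-sample t-test:
H₀: μ₁ = μ₂
H₁: μ₁ ≠ μ₂
s₁²/n₁ = 19.02²/24 = 15.0733,  s₂²/n₂ = 10.21²/27 = 3.8609
SE = √(s₁²/n₁ + s₂²/n₂) = √(15.0733 + 3.8609) = 4.3513
df (Welch-Satterthwaite) = (s₁²/n₁ + s₂²/n₂)² / [(s₁²/n₁)²/(n₁-1) + (s₂²/n₂)²/(n₂-1)] ≈ 34.30
t = (x̄₁ - x̄₂) / SE = (75.26 - 84.76) / 4.3513 = -9.50 / 4.3513 = -2.183
p-value = 0.0360

Since p-value < α = 0.1, we reject H₀.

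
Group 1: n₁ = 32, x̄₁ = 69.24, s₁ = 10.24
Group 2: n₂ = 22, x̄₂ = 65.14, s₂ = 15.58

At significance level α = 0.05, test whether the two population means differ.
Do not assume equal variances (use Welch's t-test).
Welch's two-sample t-test:
H₀: μ₁ = μ₂
H₁: μ₁ ≠ μ₂
s₁²/n₁ = 10.24²/32 = 3.2768,  s₂²/n₂ = 15.58²/22 = 11.0335
SE = √(s₁²/n₁ + s₂²/n₂) = √(3.2768 + 11.0335) = 3.7829
df (Welch-Satterthwaite) = (s₁²/n₁ + s₂²/n₂)² / [(s₁²/n₁)²/(n₁-1) + (s₂²/n₂)²/(n₂-1)] ≈ 33.33
t = (x̄₁ - x̄₂) / SE = (69.24 - 65.14) / 3.7829 = 4.10 / 3.7829 = 1.084
p-value = 0.2862

Since p-value > α = 0.05, we fail to reject H₀.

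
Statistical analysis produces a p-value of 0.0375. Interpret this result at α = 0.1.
Since p = 0.0375 < α = 0.1, reject H₀.
There is sufficient evidence to reject the null hypothesis; the result is statistically significant at the 0.1 level.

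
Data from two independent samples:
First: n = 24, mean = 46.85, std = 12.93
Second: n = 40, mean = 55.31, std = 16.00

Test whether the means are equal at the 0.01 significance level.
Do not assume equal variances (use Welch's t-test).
Welch's two-sample t-test:
H₀: μ₁ = μ₂
H₁: μ₁ ≠ μ₂
s₁²/n₁ = 12.93²/24 = 6.9660,  s₂²/n₂ = 16.00²/40 = 6.4000
SE = √(s₁²/n₁ + s₂²/n₂) = √(6.9660 + 6.4000) = 3.6560
df (Welch-Satterthwaite) = (s₁²/n₁ + s₂²/n₂)² / [(s₁²/n₁)²/(n₁-1) + (s₂²/n₂)²/(n₂-1)] ≈ 56.53
t = (x̄₁ - x̄₂) / SE = (46.85 - 55.31) / 3.6560 = -8.46 / 3.6560 = -2.314
p-value = 0.0243

Since p-value > α = 0.01, we fail to reject H₀.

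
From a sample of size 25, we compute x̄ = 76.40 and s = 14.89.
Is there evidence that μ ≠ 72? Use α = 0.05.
One-sample t-test:
H₀: μ = 72
H₁: μ ≠ 72
df = n - 1 = 24
t = (x̄ - μ₀) / (s/√n) = (76.40 - 72) / (14.89/√25) = 1.478
p-value = 0.1525

Since p-value > α = 0.05, we fail to reject H₀.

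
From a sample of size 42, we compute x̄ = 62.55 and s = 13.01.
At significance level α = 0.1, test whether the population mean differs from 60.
One-sample t-test:
H₀: μ = 60
H₁: μ ≠ 60
df = n - 1 = 41
t = (x̄ - μ₀) / (s/√n) = (62.55 - 60) / (13.01/√42) = 1.270
p-value = 0.2112

Since p-value > α = 0.1, we fail to reject H₀.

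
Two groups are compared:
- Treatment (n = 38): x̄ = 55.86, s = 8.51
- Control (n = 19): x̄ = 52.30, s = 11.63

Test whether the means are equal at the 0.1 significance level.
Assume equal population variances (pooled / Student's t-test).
Student's two-sample t-test (equal variances):
H₀: μ₁ = μ₂
H₁: μ₁ ≠ μ₂
df = n₁ + n₂ - 2 = 55
Pooled variance s_p² = [(n₁-1)s₁² + (n₂-1)s₂²] / (n₁ + n₂ - 2) = [(37)(8.51²) + (18)(11.63²)] / 55 = 92.9849
SE = √(s_p²(1/n₁ + 1/n₂)) = √(92.9849 × (1/38 + 1/19)) = 2.7094
t = (x̄₁ - x̄₂) / SE = (55.86 - 52.30) / 2.7094 = 3.56 / 2.7094 = 1.314
p-value = 0.1943

Since p-value > α = 0.1, we fail to reject H₀.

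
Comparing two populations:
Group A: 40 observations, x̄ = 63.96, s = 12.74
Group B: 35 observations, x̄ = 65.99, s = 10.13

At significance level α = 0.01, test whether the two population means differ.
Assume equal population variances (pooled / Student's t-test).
Student's two-sample t-test (equal variances):
H₀: μ₁ = μ₂
H₁: μ₁ ≠ μ₂
df = n₁ + n₂ - 2 = 73
Pooled variance s_p² = [(n₁-1)s₁² + (n₂-1)s₂²] / (n₁ + n₂ - 2) = [(39)(12.74²) + (34)(10.13²)] / 73 = 134.5065
SE = √(s_p²(1/n₁ + 1/n₂)) = √(134.5065 × (1/40 + 1/35)) = 2.6843
t = (x̄₁ - x̄₂) / SE = (63.96 - 65.99) / 2.6843 = -2.03 / 2.6843 = -0.756
p-value = 0.4519

Since p-value > α = 0.01, we fail to reject H₀.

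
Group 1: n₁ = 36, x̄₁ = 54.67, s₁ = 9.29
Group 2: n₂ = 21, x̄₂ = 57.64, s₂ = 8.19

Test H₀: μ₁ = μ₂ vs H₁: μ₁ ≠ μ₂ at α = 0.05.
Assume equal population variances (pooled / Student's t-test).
Student's two-sample t-test (equal variances):
H₀: μ₁ = μ₂
H₁: μ₁ ≠ μ₂
df = n₁ + n₂ - 2 = 55
Pooled variance s_p² = [(n₁-1)s₁² + (n₂-1)s₂²] / (n₁ + n₂ - 2) = [(35)(9.29²) + (20)(8.19²)] / 55 = 79.3121
SE = √(s_p²(1/n₁ + 1/n₂)) = √(79.3121 × (1/36 + 1/21)) = 2.4454
t = (x̄₁ - x̄₂) / SE = (54.67 - 57.64) / 2.4454 = -2.97 / 2.4454 = -1.215
p-value = 0.2297

Since p-value > α = 0.05, we fail to reject H₀.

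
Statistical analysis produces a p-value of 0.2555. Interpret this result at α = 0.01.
Since p = 0.2555 > α = 0.01, fail to reject H₀.
There is insufficient evidence to reject the null hypothesis; the result is not statistically significant at the 0.01 level.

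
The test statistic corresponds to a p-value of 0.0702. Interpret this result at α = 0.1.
Since p = 0.0702 < α = 0.1, reject H₀.
There is sufficient evidence to reject the null hypothesis; the result is statistically significant at the 0.1 level.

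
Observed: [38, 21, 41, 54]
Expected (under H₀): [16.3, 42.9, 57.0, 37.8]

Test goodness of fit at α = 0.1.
Chi-square goodness of fit test:
H₀: observed counts match expected distribution
H₁: observed counts differ from expected distribution
df = k - 1 = 3
χ² = Σ(O - E)²/E
   = (38 - 16.3)²/16.3 + (21 - 42.9)²/42.9 + (41 - 57.0)²/57.0 + (54 - 37.8)²/37.8
   = 28.889 + 11.180 + 4.491 + 6.943
   = 51.50
p-value < 0.0001

Since p-value < α = 0.1, we reject H₀.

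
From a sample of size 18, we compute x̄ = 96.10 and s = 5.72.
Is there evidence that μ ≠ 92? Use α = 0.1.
One-sample t-test:
H₀: μ = 92
H₁: μ ≠ 92
df = n - 1 = 17
t = (x̄ - μ₀) / (s/√n) = (96.10 - 92) / (5.72/√18) = 3.041
p-value = 0.0074

Since p-value < α = 0.1, we reject H₀.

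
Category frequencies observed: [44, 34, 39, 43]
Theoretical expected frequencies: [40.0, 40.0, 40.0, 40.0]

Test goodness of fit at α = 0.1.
Chi-square goodness of fit test:
H₀: observed counts match expected distribution
H₁: observed counts differ from expected distribution
df = k - 1 = 3
χ² = Σ(O - E)²/E
   = (44 - 40.0)²/40.0 + (34 - 40.0)²/40.0 + (39 - 40.0)²/40.0 + (43 - 40.0)²/40.0
   = 0.400 + 0.900 + 0.025 + 0.225
   = 1.55
p-value = 0.6708

Since p-value > α = 0.1, we fail to reject H₀.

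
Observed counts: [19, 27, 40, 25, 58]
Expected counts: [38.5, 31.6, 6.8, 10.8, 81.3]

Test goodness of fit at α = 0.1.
Chi-square goodness of fit test:
H₀: observed counts match expected distribution
H₁: observed counts differ from expected distribution
df = k - 1 = 4
χ² = Σ(O - E)²/E
   = (19 - 38.5)²/38.5 + (27 - 31.6)²/31.6 + (40 - 6.8)²/6.8 + (25 - 10.8)²/10.8 + (58 - 81.3)²/81.3
   = 9.877 + 0.670 + 162.094 + 18.670 + 6.678
   = 197.99
p-value < 0.0001

Since p-value < α = 0.1, we reject H₀.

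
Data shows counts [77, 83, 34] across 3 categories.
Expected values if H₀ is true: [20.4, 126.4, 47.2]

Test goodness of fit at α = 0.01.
Chi-square goodness of fit test:
H₀: observed counts match expected distribution
H₁: observed counts differ from expected distribution
df = k - 1 = 2
χ² = Σ(O - E)²/E
   = (77 - 20.4)²/20.4 + (83 - 126.4)²/126.4 + (34 - 47.2)²/47.2
   = 157.037 + 14.902 + 3.692
   = 175.63
p-value < 0.0001

Since p-value < α = 0.01, we reject H₀.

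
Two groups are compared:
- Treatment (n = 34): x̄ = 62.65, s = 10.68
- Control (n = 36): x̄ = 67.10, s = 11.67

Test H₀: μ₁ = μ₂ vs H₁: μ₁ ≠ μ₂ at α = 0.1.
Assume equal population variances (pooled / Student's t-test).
Student's two-sample t-test (equal variances):
H₀: μ₁ = μ₂
H₁: μ₁ ≠ μ₂
df = n₁ + n₂ - 2 = 68
Pooled variance s_p² = [(n₁-1)s₁² + (n₂-1)s₂²] / (n₁ + n₂ - 2) = [(33)(10.68²) + (35)(11.67²)] / 68 = 125.4510
SE = √(s_p²(1/n₁ + 1/n₂)) = √(125.4510 × (1/34 + 1/36)) = 2.6785
t = (x̄₁ - x̄₂) / SE = (62.65 - 67.10) / 2.6785 = -4.45 / 2.6785 = -1.661
p-value = 0.1012

Since p-value > α = 0.1, we fail to reject H₀.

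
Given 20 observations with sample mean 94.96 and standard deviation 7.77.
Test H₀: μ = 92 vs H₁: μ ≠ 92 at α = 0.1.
One-sample t-test:
H₀: μ = 92
H₁: μ ≠ 92
df = n - 1 = 19
t = (x̄ - μ₀) / (s/√n) = (94.96 - 92) / (7.77/√20) = 1.704
p-value = 0.1047

Since p-value > α = 0.1, we fail to reject H₀.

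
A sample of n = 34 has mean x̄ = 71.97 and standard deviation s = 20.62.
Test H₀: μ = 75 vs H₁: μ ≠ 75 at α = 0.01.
One-sample t-test:
H₀: μ = 75
H₁: μ ≠ 75
df = n - 1 = 33
t = (x̄ - μ₀) / (s/√n) = (71.97 - 75) / (20.62/√34) = -0.857
p-value = 0.3977

Since p-value > α = 0.01, we fail to reject H₀.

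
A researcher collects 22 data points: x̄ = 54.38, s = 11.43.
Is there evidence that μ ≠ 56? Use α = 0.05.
One-sample t-test:
H₀: μ = 56
H₁: μ ≠ 56
df = n - 1 = 21
t = (x̄ - μ₀) / (s/√n) = (54.38 - 56) / (11.43/√22) = -0.665
p-value = 0.5134

Since p-value > α = 0.05, we fail to reject H₀.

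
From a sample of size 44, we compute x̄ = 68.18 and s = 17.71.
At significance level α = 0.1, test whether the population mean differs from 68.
One-sample t-test:
H₀: μ = 68
H₁: μ ≠ 68
df = n - 1 = 43
t = (x̄ - μ₀) / (s/√n) = (68.18 - 68) / (17.71/√44) = 0.067
p-value = 0.9466

Since p-value > α = 0.1, we fail to reject H₀.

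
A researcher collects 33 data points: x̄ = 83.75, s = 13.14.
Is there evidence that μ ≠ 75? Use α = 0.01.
One-sample t-test:
H₀: μ = 75
H₁: μ ≠ 75
df = n - 1 = 32
t = (x̄ - μ₀) / (s/√n) = (83.75 - 75) / (13.14/√33) = 3.825
p-value = 0.0006

Since p-value < α = 0.01, we reject H₀.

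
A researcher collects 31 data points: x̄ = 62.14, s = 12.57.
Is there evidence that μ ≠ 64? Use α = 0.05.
One-sample t-test:
H₀: μ = 64
H₁: μ ≠ 64
df = n - 1 = 30
t = (x̄ - μ₀) / (s/√n) = (62.14 - 64) / (12.57/√31) = -0.824
p-value = 0.4165

Since p-value > α = 0.05, we fail to reject H₀.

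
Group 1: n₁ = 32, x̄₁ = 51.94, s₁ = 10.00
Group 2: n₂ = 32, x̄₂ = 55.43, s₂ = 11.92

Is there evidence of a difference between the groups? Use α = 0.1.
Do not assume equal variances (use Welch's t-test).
Welch's two-sample t-test:
H₀: μ₁ = μ₂
H₁: μ₁ ≠ μ₂
s₁²/n₁ = 10.00²/32 = 3.1250,  s₂²/n₂ = 11.92²/32 = 4.4402
SE = √(s₁²/n₁ + s₂²/n₂) = √(3.1250 + 4.4402) = 2.7505
df (Welch-Satterthwaite) = (s₁²/n₁ + s₂²/n₂)² / [(s₁²/n₁)²/(n₁-1) + (s₂²/n₂)²/(n₂-1)] ≈ 60.18
t = (x̄₁ - x̄₂) / SE = (51.94 - 55.43) / 2.7505 = -3.49 / 2.7505 = -1.269
p-value = 0.2094

Since p-value > α = 0.1, we fail to reject H₀.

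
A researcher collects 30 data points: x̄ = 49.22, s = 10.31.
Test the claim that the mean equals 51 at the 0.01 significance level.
One-sample t-test:
H₀: μ = 51
H₁: μ ≠ 51
df = n - 1 = 29
t = (x̄ - μ₀) / (s/√n) = (49.22 - 51) / (10.31/√30) = -0.946
p-value = 0.3521

Since p-value > α = 0.01, we fail to reject H₀.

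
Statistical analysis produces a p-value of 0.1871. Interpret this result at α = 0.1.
Since p = 0.1871 > α = 0.1, fail to reject H₀.
There is insufficient evidence to reject the null hypothesis; the result is not statistically significant at the 0.1 level.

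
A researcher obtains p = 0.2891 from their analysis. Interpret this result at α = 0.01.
Since p = 0.2891 > α = 0.01, fail to reject H₀.
There is insufficient evidence to reject the null hypothesis; the result is not statistically significant at the 0.01 level.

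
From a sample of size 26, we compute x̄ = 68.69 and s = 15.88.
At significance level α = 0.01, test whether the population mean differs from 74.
One-sample t-test:
H₀: μ = 74
H₁: μ ≠ 74
df = n - 1 = 25
t = (x̄ - μ₀) / (s/√n) = (68.69 - 74) / (15.88/√26) = -1.705
p-value = 0.1006

Since p-value > α = 0.01, we fail to reject H₀.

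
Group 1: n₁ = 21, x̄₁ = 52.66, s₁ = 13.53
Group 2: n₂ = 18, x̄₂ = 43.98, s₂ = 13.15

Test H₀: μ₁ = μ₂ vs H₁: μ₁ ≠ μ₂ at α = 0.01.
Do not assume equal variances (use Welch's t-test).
Welch's two-sample t-test:
H₀: μ₁ = μ₂
H₁: μ₁ ≠ μ₂
s₁²/n₁ = 13.53²/21 = 8.7172,  s₂²/n₂ = 13.15²/18 = 9.6068
SE = √(s₁²/n₁ + s₂²/n₂) = √(8.7172 + 9.6068) = 4.2807
df (Welch-Satterthwaite) = (s₁²/n₁ + s₂²/n₂)² / [(s₁²/n₁)²/(n₁-1) + (s₂²/n₂)²/(n₂-1)] ≈ 36.38
t = (x̄₁ - x̄₂) / SE = (52.66 - 43.98) / 4.2807 = 8.68 / 4.2807 = 2.028
p-value = 0.0500

Since p-value > α = 0.01, we fail to reject H₀.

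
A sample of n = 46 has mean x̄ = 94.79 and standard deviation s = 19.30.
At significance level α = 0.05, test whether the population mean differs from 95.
One-sample t-test:
H₀: μ = 95
H₁: μ ≠ 95
df = n - 1 = 45
t = (x̄ - μ₀) / (s/√n) = (94.79 - 95) / (19.30/√46) = -0.074
p-value = 0.9415

Since p-value > α = 0.05, we fail to reject H₀.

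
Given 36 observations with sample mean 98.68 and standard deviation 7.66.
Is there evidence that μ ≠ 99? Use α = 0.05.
One-sample t-test:
H₀: μ = 99
H₁: μ ≠ 99
df = n - 1 = 35
t = (x̄ - μ₀) / (s/√n) = (98.68 - 99) / (7.66/√36) = -0.251
p-value = 0.8035

Since p-value > α = 0.05, we fail to reject H₀.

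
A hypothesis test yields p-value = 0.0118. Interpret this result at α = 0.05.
Since p = 0.0118 < α = 0.05, reject H₀.
There is sufficient evidence to reject the null hypothesis; the result is statistically significant at the 0.05 level.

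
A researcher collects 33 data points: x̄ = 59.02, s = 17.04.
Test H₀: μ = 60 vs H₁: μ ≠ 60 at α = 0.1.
One-sample t-test:
H₀: μ = 60
H₁: μ ≠ 60
df = n - 1 = 32
t = (x̄ - μ₀) / (s/√n) = (59.02 - 60) / (17.04/√33) = -0.330
p-value = 0.7433

Since p-value > α = 0.1, we fail to reject H₀.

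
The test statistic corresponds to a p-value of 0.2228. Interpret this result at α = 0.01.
Since p = 0.2228 > α = 0.01, fail to reject H₀.
There is insufficient evidence to reject the null hypothesis; the result is not statistically significant at the 0.01 level.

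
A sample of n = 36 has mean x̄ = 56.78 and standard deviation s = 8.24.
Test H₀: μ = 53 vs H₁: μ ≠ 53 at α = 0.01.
One-sample t-test:
H₀: μ = 53
H₁: μ ≠ 53
df = n - 1 = 35
t = (x̄ - μ₀) / (s/√n) = (56.78 - 53) / (8.24/√36) = 2.752
p-value = 0.0093

Since p-value < α = 0.01, we reject H₀.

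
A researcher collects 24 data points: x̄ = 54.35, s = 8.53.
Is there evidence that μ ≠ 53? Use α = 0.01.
One-sample t-test:
H₀: μ = 53
H₁: μ ≠ 53
df = n - 1 = 23
t = (x̄ - μ₀) / (s/√n) = (54.35 - 53) / (8.53/√24) = 0.775
p-value = 0.4460

Since p-value > α = 0.01, we fail to reject H₀.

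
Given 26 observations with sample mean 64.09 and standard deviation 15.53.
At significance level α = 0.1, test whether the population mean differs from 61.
One-sample t-test:
H₀: μ = 61
H₁: μ ≠ 61
df = n - 1 = 25
t = (x̄ - μ₀) / (s/√n) = (64.09 - 61) / (15.53/√26) = 1.015
p-value = 0.3200

Since p-value > α = 0.1, we fail to reject H₀.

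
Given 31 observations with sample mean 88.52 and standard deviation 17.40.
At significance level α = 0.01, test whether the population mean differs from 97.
One-sample t-test:
H₀: μ = 97
H₁: μ ≠ 97
df = n - 1 = 30
t = (x̄ - μ₀) / (s/√n) = (88.52 - 97) / (17.40/√31) = -2.713
p-value = 0.0109

Since p-value > α = 0.01, we fail to reject H₀.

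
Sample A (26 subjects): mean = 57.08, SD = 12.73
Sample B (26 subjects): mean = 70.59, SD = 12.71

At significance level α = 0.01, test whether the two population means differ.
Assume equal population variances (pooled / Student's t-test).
Student's two-sample t-test (equal variances):
H₀: μ₁ = μ₂
H₁: μ₁ ≠ μ₂
df = n₁ + n₂ - 2 = 50
Pooled variance s_p² = [(n₁-1)s₁² + (n₂-1)s₂²] / (n₁ + n₂ - 2) = [(25)(12.73²) + (25)(12.71²)] / 50 = 161.7985
SE = √(s_p²(1/n₁ + 1/n₂)) = √(161.7985 × (1/26 + 1/26)) = 3.5279
t = (x̄₁ - x̄₂) / SE = (57.08 - 70.59) / 3.5279 = -13.51 / 3.5279 = -3.829
p-value = 0.0004

Since p-value < α = 0.01, we reject H₀.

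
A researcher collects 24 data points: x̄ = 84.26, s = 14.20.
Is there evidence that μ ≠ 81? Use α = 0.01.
One-sample t-test:
H₀: μ = 81
H₁: μ ≠ 81
df = n - 1 = 23
t = (x̄ - μ₀) / (s/√n) = (84.26 - 81) / (14.20/√24) = 1.125
p-value = 0.2723

Since p-value > α = 0.01, we fail to reject H₀.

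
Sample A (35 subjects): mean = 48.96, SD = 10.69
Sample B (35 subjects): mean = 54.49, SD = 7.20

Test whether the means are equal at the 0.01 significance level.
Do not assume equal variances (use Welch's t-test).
Welch's two-sample t-test:
H₀: μ₁ = μ₂
H₁: μ₁ ≠ μ₂
s₁²/n₁ = 10.69²/35 = 3.2650,  s₂²/n₂ = 7.20²/35 = 1.4811
SE = √(s₁²/n₁ + s₂²/n₂) = √(3.2650 + 1.4811) = 2.1786
df (Welch-Satterthwaite) = (s₁²/n₁ + s₂²/n₂)² / [(s₁²/n₁)²/(n₁-1) + (s₂²/n₂)²/(n₂-1)] ≈ 59.58
t = (x̄₁ - x̄₂) / SE = (48.96 - 54.49) / 2.1786 = -5.53 / 2.1786 = -2.538
p-value = 0.0138

Since p-value > α = 0.01, we fail to reject H₀.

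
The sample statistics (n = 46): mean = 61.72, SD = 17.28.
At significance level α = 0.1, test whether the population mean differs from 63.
One-sample t-test:
H₀: μ = 63
H₁: μ ≠ 63
df = n - 1 = 45
t = (x̄ - μ₀) / (s/√n) = (61.72 - 63) / (17.28/√46) = -0.502
p-value = 0.6178

Since p-value > α = 0.1, we fail to reject H₀.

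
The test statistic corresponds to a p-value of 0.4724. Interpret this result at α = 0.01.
Since p = 0.4724 > α = 0.01, fail to reject H₀.
There is insufficient evidence to reject the null hypothesis; the result is not statistically significant at the 0.01 level.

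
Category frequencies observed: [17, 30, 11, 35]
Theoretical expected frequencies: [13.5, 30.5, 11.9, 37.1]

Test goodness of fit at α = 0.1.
Chi-square goodness of fit test:
H₀: observed counts match expected distribution
H₁: observed counts differ from expected distribution
df = k - 1 = 3
χ² = Σ(O - E)²/E
   = (17 - 13.5)²/13.5 + (30 - 30.5)²/30.5 + (11 - 11.9)²/11.9 + (35 - 37.1)²/37.1
   = 0.907 + 0.008 + 0.068 + 0.119
   = 1.10
p-value = 0.7765

Since p-value > α = 0.1, we fail to reject H₀.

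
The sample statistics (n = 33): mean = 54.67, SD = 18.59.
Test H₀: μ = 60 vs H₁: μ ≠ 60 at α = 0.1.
One-sample t-test:
H₀: μ = 60
H₁: μ ≠ 60
df = n - 1 = 32
t = (x̄ - μ₀) / (s/√n) = (54.67 - 60) / (18.59/√33) = -1.647
p-value = 0.1093

Since p-value > α = 0.1, we fail to reject H₀.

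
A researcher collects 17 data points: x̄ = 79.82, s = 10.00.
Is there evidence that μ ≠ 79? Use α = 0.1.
One-sample t-test:
H₀: μ = 79
H₁: μ ≠ 79
df = n - 1 = 16
t = (x̄ - μ₀) / (s/√n) = (79.82 - 79) / (10.00/√17) = 0.338
p-value = 0.7397

Since p-value > α = 0.1, we fail to reject H₀.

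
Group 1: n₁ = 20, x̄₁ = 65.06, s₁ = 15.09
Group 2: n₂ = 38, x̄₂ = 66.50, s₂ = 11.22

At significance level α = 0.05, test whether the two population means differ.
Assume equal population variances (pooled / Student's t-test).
Student's two-sample t-test (equal variances):
H₀: μ₁ = μ₂
H₁: μ₁ ≠ μ₂
df = n₁ + n₂ - 2 = 56
Pooled variance s_p² = [(n₁-1)s₁² + (n₂-1)s₂²] / (n₁ + n₂ - 2) = [(19)(15.09²) + (37)(11.22²)] / 56 = 160.4344
SE = √(s_p²(1/n₁ + 1/n₂)) = √(160.4344 × (1/20 + 1/38)) = 3.4991
t = (x̄₁ - x̄₂) / SE = (65.06 - 66.50) / 3.4991 = -1.44 / 3.4991 = -0.412
p-value = 0.6823

Since p-value > α = 0.05, we fail to reject H₀.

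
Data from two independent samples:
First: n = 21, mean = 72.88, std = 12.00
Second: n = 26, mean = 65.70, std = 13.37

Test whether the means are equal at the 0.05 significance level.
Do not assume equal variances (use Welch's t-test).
Welch's two-sample t-test:
H₀: μ₁ = μ₂
H₁: μ₁ ≠ μ₂
s₁²/n₁ = 12.00²/21 = 6.8571,  s₂²/n₂ = 13.37²/26 = 6.8753
SE = √(s₁²/n₁ + s₂²/n₂) = √(6.8571 + 6.8753) = 3.7057
df (Welch-Satterthwaite) = (s₁²/n₁ + s₂²/n₂)² / [(s₁²/n₁)²/(n₁-1) + (s₂²/n₂)²/(n₂-1)] ≈ 44.46
t = (x̄₁ - x̄₂) / SE = (72.88 - 65.70) / 3.7057 = 7.18 / 3.7057 = 1.938
p-value = 0.0590

Since p-value > α = 0.05, we fail to reject H₀.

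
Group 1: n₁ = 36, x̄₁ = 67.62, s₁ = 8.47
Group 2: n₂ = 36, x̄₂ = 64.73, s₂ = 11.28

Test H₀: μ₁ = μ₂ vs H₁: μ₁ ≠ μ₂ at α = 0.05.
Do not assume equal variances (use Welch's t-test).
Welch's two-sample t-test:
H₀: μ₁ = μ₂
H₁: μ₁ ≠ μ₂
s₁²/n₁ = 8.47²/36 = 1.9928,  s₂²/n₂ = 11.28²/36 = 3.5344
SE = √(s₁²/n₁ + s₂²/n₂) = √(1.9928 + 3.5344) = 2.3510
df (Welch-Satterthwaite) = (s₁²/n₁ + s₂²/n₂)² / [(s₁²/n₁)²/(n₁-1) + (s₂²/n₂)²/(n₂-1)] ≈ 64.95
t = (x̄₁ - x̄₂) / SE = (67.62 - 64.73) / 2.3510 = 2.89 / 2.3510 = 1.229
p-value = 0.2234

Since p-value > α = 0.05, we fail to reject H₀.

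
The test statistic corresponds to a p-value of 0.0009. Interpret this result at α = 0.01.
Since p = 0.0009 < α = 0.01, reject H₀.
There is sufficient evidence to reject the null hypothesis; the result is statistically significant at the 0.01 level.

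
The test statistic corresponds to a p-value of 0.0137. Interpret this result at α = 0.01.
Since p = 0.0137 > α = 0.01, fail to reject H₀.
There is insufficient evidence to reject the null hypothesis; the result is not statistically significant at the 0.01 level.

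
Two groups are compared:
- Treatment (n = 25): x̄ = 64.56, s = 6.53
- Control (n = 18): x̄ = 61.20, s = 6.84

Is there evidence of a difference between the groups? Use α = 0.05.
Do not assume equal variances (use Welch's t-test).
Welch's two-sample t-test:
H₀: μ₁ = μ₂
H₁: μ₁ ≠ μ₂
s₁²/n₁ = 6.53²/25 = 1.7056,  s₂²/n₂ = 6.84²/18 = 2.5992
SE = √(s₁²/n₁ + s₂²/n₂) = √(1.7056 + 2.5992) = 2.0748
df (Welch-Satterthwaite) = (s₁²/n₁ + s₂²/n₂)² / [(s₁²/n₁)²/(n₁-1) + (s₂²/n₂)²/(n₂-1)] ≈ 35.73
t = (x̄₁ - x̄₂) / SE = (64.56 - 61.20) / 2.0748 = 3.36 / 2.0748 = 1.619
p-value = 0.1141

Since p-value > α = 0.05, we fail to reject H₀.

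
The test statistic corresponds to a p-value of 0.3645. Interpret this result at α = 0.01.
Since p = 0.3645 > α = 0.01, fail to reject H₀.
There is insufficient evidence to reject the null hypothesis; the result is not statistically significant at the 0.01 level.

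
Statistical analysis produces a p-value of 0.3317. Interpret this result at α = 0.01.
Since p = 0.3317 > α = 0.01, fail to reject H₀.
There is insufficient evidence to reject the null hypothesis; the result is not statistically significant at the 0.01 level.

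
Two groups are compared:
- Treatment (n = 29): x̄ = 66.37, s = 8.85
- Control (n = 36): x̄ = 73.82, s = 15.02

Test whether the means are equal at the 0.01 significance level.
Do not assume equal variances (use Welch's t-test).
Welch's two-sample t-test:
H₀: μ₁ = μ₂
H₁: μ₁ ≠ μ₂
s₁²/n₁ = 8.85²/29 = 2.7008,  s₂²/n₂ = 15.02²/36 = 6.2667
SE = √(s₁²/n₁ + s₂²/n₂) = √(2.7008 + 6.2667) = 2.9946
df (Welch-Satterthwaite) = (s₁²/n₁ + s₂²/n₂)² / [(s₁²/n₁)²/(n₁-1) + (s₂²/n₂)²/(n₂-1)] ≈ 58.16
t = (x̄₁ - x̄₂) / SE = (66.37 - 73.82) / 2.9946 = -7.45 / 2.9946 = -2.488
p-value = 0.0157

Since p-value > α = 0.01, we fail to reject H₀.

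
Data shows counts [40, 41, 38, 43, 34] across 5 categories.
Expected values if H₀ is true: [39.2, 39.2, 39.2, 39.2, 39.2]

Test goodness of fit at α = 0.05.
Chi-square goodness of fit test:
H₀: observed counts match expected distribution
H₁: observed counts differ from expected distribution
df = k - 1 = 4
χ² = Σ(O - E)²/E
   = (40 - 39.2)²/39.2 + (41 - 39.2)²/39.2 + (38 - 39.2)²/39.2 + (43 - 39.2)²/39.2 + (34 - 39.2)²/39.2
   = 0.016 + 0.083 + 0.037 + 0.368 + 0.690
   = 1.19
p-value = 0.8791

Since p-value > α = 0.05, we fail to reject H₀.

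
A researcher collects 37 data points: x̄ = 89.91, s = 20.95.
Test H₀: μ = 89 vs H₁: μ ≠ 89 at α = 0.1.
One-sample t-test:
H₀: μ = 89
H₁: μ ≠ 89
df = n - 1 = 36
t = (x̄ - μ₀) / (s/√n) = (89.91 - 89) / (20.95/√37) = 0.264
p-value = 0.7931

Since p-value > α = 0.1, we fail to reject H₀.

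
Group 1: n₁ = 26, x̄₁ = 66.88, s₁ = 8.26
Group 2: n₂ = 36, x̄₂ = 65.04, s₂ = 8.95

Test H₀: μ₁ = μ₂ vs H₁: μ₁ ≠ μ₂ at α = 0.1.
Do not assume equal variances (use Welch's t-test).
Welch's two-sample t-test:
H₀: μ₁ = μ₂
H₁: μ₁ ≠ μ₂
s₁²/n₁ = 8.26²/26 = 2.6241,  s₂²/n₂ = 8.95²/36 = 2.2251
SE = √(s₁²/n₁ + s₂²/n₂) = √(2.6241 + 2.2251) = 2.2021
df (Welch-Satterthwaite) = (s₁²/n₁ + s₂²/n₂)² / [(s₁²/n₁)²/(n₁-1) + (s₂²/n₂)²/(n₂-1)] ≈ 56.40
t = (x̄₁ - x̄₂) / SE = (66.88 - 65.04) / 2.2021 = 1.84 / 2.2021 = 0.836
p-value = 0.4069

Since p-value > α = 0.1, we fail to reject H₀.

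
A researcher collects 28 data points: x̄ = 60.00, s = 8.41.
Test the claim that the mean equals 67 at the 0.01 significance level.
One-sample t-test:
H₀: μ = 67
H₁: μ ≠ 67
df = n - 1 = 27
t = (x̄ - μ₀) / (s/√n) = (60.00 - 67) / (8.41/√28) = -4.404
p-value = 0.0002

Since p-value < α = 0.01, we reject H₀.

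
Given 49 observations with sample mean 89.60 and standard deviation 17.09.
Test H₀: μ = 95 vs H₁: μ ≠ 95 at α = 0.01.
One-sample t-test:
H₀: μ = 95
H₁: μ ≠ 95
df = n - 1 = 48
t = (x̄ - μ₀) / (s/√n) = (89.60 - 95) / (17.09/√49) = -2.212
p-value = 0.0318

Since p-value > α = 0.01, we fail to reject H₀.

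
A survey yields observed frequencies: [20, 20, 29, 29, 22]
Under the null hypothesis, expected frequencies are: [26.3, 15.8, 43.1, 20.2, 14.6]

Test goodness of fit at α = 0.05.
Chi-square goodness of fit test:
H₀: observed counts match expected distribution
H₁: observed counts differ from expected distribution
df = k - 1 = 4
χ² = Σ(O - E)²/E
   = (20 - 26.3)²/26.3 + (20 - 15.8)²/15.8 + (29 - 43.1)²/43.1 + (29 - 20.2)²/20.2 + (22 - 14.6)²/14.6
   = 1.509 + 1.116 + 4.613 + 3.834 + 3.751
   = 14.82
p-value = 0.0051

Since p-value < α = 0.05, we reject H₀.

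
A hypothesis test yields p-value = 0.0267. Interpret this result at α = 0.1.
Since p = 0.0267 < α = 0.1, reject H₀.
There is sufficient evidence to reject the null hypothesis; the result is statistically significant at the 0.1 level.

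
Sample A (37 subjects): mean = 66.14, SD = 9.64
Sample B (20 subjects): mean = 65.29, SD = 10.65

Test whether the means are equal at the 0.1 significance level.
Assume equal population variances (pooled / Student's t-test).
Student's two-sample t-test (equal variances):
H₀: μ₁ = μ₂
H₁: μ₁ ≠ μ₂
df = n₁ + n₂ - 2 = 55
Pooled variance s_p² = [(n₁-1)s₁² + (n₂-1)s₂²] / (n₁ + n₂ - 2) = [(36)(9.64²) + (19)(10.65²)] / 55 = 100.0090
SE = √(s_p²(1/n₁ + 1/n₂)) = √(100.0090 × (1/37 + 1/20)) = 2.7755
t = (x̄₁ - x̄₂) / SE = (66.14 - 65.29) / 2.7755 = 0.85 / 2.7755 = 0.306
p-value = 0.7606

Since p-value > α = 0.1, we fail to reject H₀.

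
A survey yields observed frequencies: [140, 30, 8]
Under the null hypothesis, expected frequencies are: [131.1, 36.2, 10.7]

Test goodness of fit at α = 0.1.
Chi-square goodness of fit test:
H₀: observed counts match expected distribution
H₁: observed counts differ from expected distribution
df = k - 1 = 2
χ² = Σ(O - E)²/E
   = (140 - 131.1)²/131.1 + (30 - 36.2)²/36.2 + (8 - 10.7)²/10.7
   = 0.604 + 1.062 + 0.681
   = 2.35
p-value = 0.3092

Since p-value > α = 0.1, we fail to reject H₀.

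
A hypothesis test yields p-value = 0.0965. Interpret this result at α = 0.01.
Since p = 0.0965 > α = 0.01, fail to reject H₀.
There is insufficient evidence to reject the null hypothesis; the result is not statistically significant at the 0.01 level.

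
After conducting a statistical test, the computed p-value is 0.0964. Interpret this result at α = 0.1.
Since p = 0.0964 < α = 0.1, reject H₀.
There is sufficient evidence to reject the null hypothesis; the result is statistically significant at the 0.1 level.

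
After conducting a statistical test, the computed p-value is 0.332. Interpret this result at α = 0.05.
Since p = 0.332 > α = 0.05, fail to reject H₀.
There is insufficient evidence to reject the null hypothesis; the result is not statistically significant at the 0.05 level.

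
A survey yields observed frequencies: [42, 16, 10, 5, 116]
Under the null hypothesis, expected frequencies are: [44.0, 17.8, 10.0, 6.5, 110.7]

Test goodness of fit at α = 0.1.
Chi-square goodness of fit test:
H₀: observed counts match expected distribution
H₁: observed counts differ from expected distribution
df = k - 1 = 4
χ² = Σ(O - E)²/E
   = (42 - 44.0)²/44.0 + (16 - 17.8)²/17.8 + (10 - 10.0)²/10.0 + (5 - 6.5)²/6.5 + (116 - 110.7)²/110.7
   = 0.091 + 0.182 + 0.000 + 0.346 + 0.254
   = 0.87
p-value = 0.9284

Since p-value > α = 0.1, we fail to reject H₀.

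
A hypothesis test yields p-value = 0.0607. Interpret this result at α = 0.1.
Since p = 0.0607 < α = 0.1, reject H₀.
There is sufficient evidence to reject the null hypothesis; the result is statistically significant at the 0.1 level.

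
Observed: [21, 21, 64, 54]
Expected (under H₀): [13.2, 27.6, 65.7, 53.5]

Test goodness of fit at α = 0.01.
Chi-square goodness of fit test:
H₀: observed counts match expected distribution
H₁: observed counts differ from expected distribution
df = k - 1 = 3
χ² = Σ(O - E)²/E
   = (21 - 13.2)²/13.2 + (21 - 27.6)²/27.6 + (64 - 65.7)²/65.7 + (54 - 53.5)²/53.5
   = 4.609 + 1.578 + 0.044 + 0.005
   = 6.24
p-value = 0.1007

Since p-value > α = 0.01, we fail to reject H₀.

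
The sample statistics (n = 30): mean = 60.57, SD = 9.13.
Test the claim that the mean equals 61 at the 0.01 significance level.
One-sample t-test:
H₀: μ = 61
H₁: μ ≠ 61
df = n - 1 = 29
t = (x̄ - μ₀) / (s/√n) = (60.57 - 61) / (9.13/√30) = -0.258
p-value = 0.7983

Since p-value > α = 0.01, we fail to reject H₀.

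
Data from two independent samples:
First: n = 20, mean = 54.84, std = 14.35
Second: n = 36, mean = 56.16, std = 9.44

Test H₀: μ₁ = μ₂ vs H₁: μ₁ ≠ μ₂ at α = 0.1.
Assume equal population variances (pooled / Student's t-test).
Student's two-sample t-test (equal variances):
H₀: μ₁ = μ₂
H₁: μ₁ ≠ μ₂
df = n₁ + n₂ - 2 = 54
Pooled variance s_p² = [(n₁-1)s₁² + (n₂-1)s₂²] / (n₁ + n₂ - 2) = [(19)(14.35²) + (35)(9.44²)] / 54 = 130.2130
SE = √(s_p²(1/n₁ + 1/n₂)) = √(130.2130 × (1/20 + 1/36)) = 3.1824
t = (x̄₁ - x̄₂) / SE = (54.84 - 56.16) / 3.1824 = -1.32 / 3.1824 = -0.415
p-value = 0.6799

Since p-value > α = 0.1, we fail to reject H₀.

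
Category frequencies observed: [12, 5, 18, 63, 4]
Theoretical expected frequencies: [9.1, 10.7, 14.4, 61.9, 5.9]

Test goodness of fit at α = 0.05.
Chi-square goodness of fit test:
H₀: observed counts match expected distribution
H₁: observed counts differ from expected distribution
df = k - 1 = 4
χ² = Σ(O - E)²/E
   = (12 - 9.1)²/9.1 + (5 - 10.7)²/10.7 + (18 - 14.4)²/14.4 + (63 - 61.9)²/61.9 + (4 - 5.9)²/5.9
   = 0.924 + 3.036 + 0.900 + 0.020 + 0.612
   = 5.49
p-value = 0.2404

Since p-value > α = 0.05, we fail to reject H₀.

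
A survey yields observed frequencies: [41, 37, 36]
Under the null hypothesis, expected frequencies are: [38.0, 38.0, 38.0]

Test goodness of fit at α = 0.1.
Chi-square goodness of fit test:
H₀: observed counts match expected distribution
H₁: observed counts differ from expected distribution
df = k - 1 = 2
χ² = Σ(O - E)²/E
   = (41 - 38.0)²/38.0 + (37 - 38.0)²/38.0 + (36 - 38.0)²/38.0
   = 0.237 + 0.026 + 0.105
   = 0.37
p-value = 0.8318

Since p-value > α = 0.1, we fail to reject H₀.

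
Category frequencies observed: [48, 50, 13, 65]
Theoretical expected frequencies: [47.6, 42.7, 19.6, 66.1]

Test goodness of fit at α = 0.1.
Chi-square goodness of fit test:
H₀: observed counts match expected distribution
H₁: observed counts differ from expected distribution
df = k - 1 = 3
χ² = Σ(O - E)²/E
   = (48 - 47.6)²/47.6 + (50 - 42.7)²/42.7 + (13 - 19.6)²/19.6 + (65 - 66.1)²/66.1
   = 0.003 + 1.248 + 2.222 + 0.018
   = 3.49
p-value = 0.3218

Since p-value > α = 0.1, we fail to reject H₀.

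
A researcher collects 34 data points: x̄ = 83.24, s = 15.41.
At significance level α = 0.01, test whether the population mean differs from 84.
One-sample t-test:
H₀: μ = 84
H₁: μ ≠ 84
df = n - 1 = 33
t = (x̄ - μ₀) / (s/√n) = (83.24 - 84) / (15.41/√34) = -0.288
p-value = 0.7755

Since p-value > α = 0.01, we fail to reject H₀.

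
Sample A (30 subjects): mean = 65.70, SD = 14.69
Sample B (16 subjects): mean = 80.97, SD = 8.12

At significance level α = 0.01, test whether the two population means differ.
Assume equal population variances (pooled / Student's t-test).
Student's two-sample t-test (equal variances):
H₀: μ₁ = μ₂
H₁: μ₁ ≠ μ₂
df = n₁ + n₂ - 2 = 44
Pooled variance s_p² = [(n₁-1)s₁² + (n₂-1)s₂²] / (n₁ + n₂ - 2) = [(29)(14.69²) + (15)(8.12²)] / 44 = 164.7069
SE = √(s_p²(1/n₁ + 1/n₂)) = √(164.7069 × (1/30 + 1/16)) = 3.9730
t = (x̄₁ - x̄₂) / SE = (65.70 - 80.97) / 3.9730 = -15.27 / 3.9730 = -3.843
p-value = 0.0004

Since p-value < α = 0.01, we reject H₀.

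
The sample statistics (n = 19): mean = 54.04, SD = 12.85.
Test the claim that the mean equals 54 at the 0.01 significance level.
One-sample t-test:
H₀: μ = 54
H₁: μ ≠ 54
df = n - 1 = 18
t = (x̄ - μ₀) / (s/√n) = (54.04 - 54) / (12.85/√19) = 0.014
p-value = 0.9893

Since p-value > α = 0.01, we fail to reject H₀.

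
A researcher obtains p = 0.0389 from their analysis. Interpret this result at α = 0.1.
Since p = 0.0389 < α = 0.1, reject H₀.
There is sufficient evidence to reject the null hypothesis; the result is statistically significant at the 0.1 level.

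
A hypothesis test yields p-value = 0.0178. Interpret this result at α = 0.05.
Since p = 0.0178 < α = 0.05, reject H₀.
There is sufficient evidence to reject the null hypothesis; the result is statistically significant at the 0.05 level.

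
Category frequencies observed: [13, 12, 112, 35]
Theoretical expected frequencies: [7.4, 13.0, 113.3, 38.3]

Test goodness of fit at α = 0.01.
Chi-square goodness of fit test:
H₀: observed counts match expected distribution
H₁: observed counts differ from expected distribution
df = k - 1 = 3
χ² = Σ(O - E)²/E
   = (13 - 7.4)²/7.4 + (12 - 13.0)²/13.0 + (112 - 113.3)²/113.3 + (35 - 38.3)²/38.3
   = 4.238 + 0.077 + 0.015 + 0.284
   = 4.61
p-value = 0.2023

Since p-value > α = 0.01, we fail to reject H₀.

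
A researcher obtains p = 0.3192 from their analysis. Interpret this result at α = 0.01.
Since p = 0.3192 > α = 0.01, fail to reject H₀.
There is insufficient evidence to reject the null hypothesis; the result is not statistically significant at the 0.01 level.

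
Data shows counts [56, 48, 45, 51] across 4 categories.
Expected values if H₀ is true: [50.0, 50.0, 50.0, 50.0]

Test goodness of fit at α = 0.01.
Chi-square goodness of fit test:
H₀: observed counts match expected distribution
H₁: observed counts differ from expected distribution
df = k - 1 = 3
χ² = Σ(O - E)²/E
   = (56 - 50.0)²/50.0 + (48 - 50.0)²/50.0 + (45 - 50.0)²/50.0 + (51 - 50.0)²/50.0
   = 0.720 + 0.080 + 0.500 + 0.020
   = 1.32
p-value = 0.7244

Since p-value > α = 0.01, we fail to reject H₀.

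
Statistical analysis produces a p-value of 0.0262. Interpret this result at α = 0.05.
Since p = 0.0262 < α = 0.05, reject H₀.
There is sufficient evidence to reject the null hypothesis; the result is statistically significant at the 0.05 level.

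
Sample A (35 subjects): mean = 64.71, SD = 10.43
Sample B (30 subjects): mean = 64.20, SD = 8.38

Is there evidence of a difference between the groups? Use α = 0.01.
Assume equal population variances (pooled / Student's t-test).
Student's two-sample t-test (equal variances):
H₀: μ₁ = μ₂
H₁: μ₁ ≠ μ₂
df = n₁ + n₂ - 2 = 63
Pooled variance s_p² = [(n₁-1)s₁² + (n₂-1)s₂²] / (n₁ + n₂ - 2) = [(34)(10.43²) + (29)(8.38²)] / 63 = 91.0348
SE = √(s_p²(1/n₁ + 1/n₂)) = √(91.0348 × (1/35 + 1/30)) = 2.3739
t = (x̄₁ - x̄₂) / SE = (64.71 - 64.20) / 2.3739 = 0.51 / 2.3739 = 0.215
p-value = 0.8306

Since p-value > α = 0.01, we fail to reject H₀.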